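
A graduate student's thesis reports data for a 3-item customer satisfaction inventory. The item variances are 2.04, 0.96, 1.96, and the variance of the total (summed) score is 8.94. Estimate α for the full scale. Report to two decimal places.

ΣVar(i) = 2.04 + 0.96 + 1.96 = 4.96
α = (k/(k−1))·(1 − ΣVar(i)/total variance) = (3/2)·(1 − 4.96/8.94) = 0.67

α = 0.67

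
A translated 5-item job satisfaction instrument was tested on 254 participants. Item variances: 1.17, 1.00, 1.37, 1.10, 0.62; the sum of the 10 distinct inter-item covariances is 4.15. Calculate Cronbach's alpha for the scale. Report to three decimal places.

Σσ²ᵢ = 1.17 + 1.00 + 1.37 + 1.10 + 0.62 = 5.26
Sum of distinct covariances = 4.15
σ²_total = Σσ²ᵢ + 2·Σcov = 5.26 + 2 × 4.15 = 13.56
α = (5/4)·(1 − 5.26/13.56) = 0.765

Cronbach's alpha = 0.765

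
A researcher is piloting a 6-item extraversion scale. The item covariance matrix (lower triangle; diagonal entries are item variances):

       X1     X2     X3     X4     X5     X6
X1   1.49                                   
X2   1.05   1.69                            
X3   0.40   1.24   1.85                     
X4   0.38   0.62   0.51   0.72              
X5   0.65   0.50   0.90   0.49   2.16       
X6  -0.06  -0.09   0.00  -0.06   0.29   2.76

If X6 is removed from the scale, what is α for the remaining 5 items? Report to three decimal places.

α = 0.788

Remaining items: X1, X2, X3, X4, X5 (k = 5).
Σσᵢ² = 1.49 + 1.69 + 1.85 + 0.72 + 2.16 = 7.91
total variance = 7.91 + 2 × 6.74 = 21.39
α (item deleted) = (5/4)·(1 − 7.91/21.39) = 0.788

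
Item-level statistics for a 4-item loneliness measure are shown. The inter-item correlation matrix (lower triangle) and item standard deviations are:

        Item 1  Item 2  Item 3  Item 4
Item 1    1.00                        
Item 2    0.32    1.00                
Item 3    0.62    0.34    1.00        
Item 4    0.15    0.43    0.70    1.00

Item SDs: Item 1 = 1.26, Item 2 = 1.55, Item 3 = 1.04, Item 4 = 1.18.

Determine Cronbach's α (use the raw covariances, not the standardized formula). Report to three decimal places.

Cronbach's α = 0.725

Σσ²ᵢ = 1.26² + 1.55² + 1.04² + 1.18² = 6.4641
Covariances σ_ij = r_ij · s_i · s_j:
  σ(Item 1,Item 2) = 0.32 × 1.26 × 1.55 = 0.6250
  σ(Item 1,Item 3) = 0.62 × 1.26 × 1.04 = 0.8124
  σ(Item 1,Item 4) = 0.15 × 1.26 × 1.18 = 0.2230
  σ(Item 2,Item 3) = 0.34 × 1.55 × 1.04 = 0.5481
  σ(Item 2,Item 4) = 0.43 × 1.55 × 1.18 = 0.7865
  σ(Item 3,Item 4) = 0.70 × 1.04 × 1.18 = 0.8590
σ²_T = Σσ²ᵢ + 2·Σσ_ij = 6.4641 + 2 × 3.8540 = 14.1721
α = (4/3)·(1 − 6.4641/14.1721) = 0.725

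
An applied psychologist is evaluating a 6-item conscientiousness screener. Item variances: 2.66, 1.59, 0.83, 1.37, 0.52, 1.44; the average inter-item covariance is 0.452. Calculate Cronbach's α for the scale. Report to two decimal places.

α = 0.74

ΣVar(i) = 2.66 + 1.59 + 0.83 + 1.37 + 0.52 + 1.44 = 8.41
Sum of the 15 distinct covariances = 15 × 0.452 = 6.780
σ²_total = ΣVar(i) + 2·Σcov = 8.41 + 2 × 6.780 = 21.970
α = (6/5)·(1 − 8.41/21.970) = 0.74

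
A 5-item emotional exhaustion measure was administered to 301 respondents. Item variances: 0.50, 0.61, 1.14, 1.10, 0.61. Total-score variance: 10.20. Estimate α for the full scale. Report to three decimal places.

α = 0.765

sum of item variances = 0.50 + 0.61 + 1.14 + 1.10 + 0.61 = 3.96
α = (k/(k−1))·(1 − sum of item variances/σ²_T) = (5/4)·(1 − 3.96/10.20) = 0.765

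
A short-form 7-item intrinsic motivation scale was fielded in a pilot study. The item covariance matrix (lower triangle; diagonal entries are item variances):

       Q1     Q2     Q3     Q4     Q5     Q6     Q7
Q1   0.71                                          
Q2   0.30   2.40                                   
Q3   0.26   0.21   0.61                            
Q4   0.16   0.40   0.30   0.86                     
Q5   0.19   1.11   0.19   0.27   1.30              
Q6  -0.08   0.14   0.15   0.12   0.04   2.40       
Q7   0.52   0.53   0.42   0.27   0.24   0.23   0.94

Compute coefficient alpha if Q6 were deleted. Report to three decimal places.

Remaining items: Q1, Q2, Q3, Q4, Q5, Q7 (k = 6).
Σσ²ᵢ = 0.71 + 2.40 + 0.61 + 0.86 + 1.30 + 0.94 = 6.82
σ²_total = 6.82 + 2 × 5.37 = 17.56
α (item deleted) = (6/5)·(1 − 6.82/17.56) = 0.734

coefficient alpha = 0.734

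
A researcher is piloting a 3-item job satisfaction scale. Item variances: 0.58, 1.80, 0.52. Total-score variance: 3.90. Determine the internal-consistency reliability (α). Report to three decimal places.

Σσ²ᵢ = 0.58 + 1.80 + 0.52 = 2.90
α = (k/(k−1))·(1 − Σσ²ᵢ/σ²_T) = (3/2)·(1 − 2.90/3.90) = 0.385

α = 0.385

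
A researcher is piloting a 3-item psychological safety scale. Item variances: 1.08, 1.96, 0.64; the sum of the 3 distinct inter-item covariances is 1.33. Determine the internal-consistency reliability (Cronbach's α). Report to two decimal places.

Σσᵢ² = 1.08 + 1.96 + 0.64 = 3.68
Sum of distinct covariances = 1.33
σ²_total = Σσᵢ² + 2·Σcov = 3.68 + 2 × 1.33 = 6.34
α = (3/2)·(1 − 3.68/6.34) = 0.63

α = 0.63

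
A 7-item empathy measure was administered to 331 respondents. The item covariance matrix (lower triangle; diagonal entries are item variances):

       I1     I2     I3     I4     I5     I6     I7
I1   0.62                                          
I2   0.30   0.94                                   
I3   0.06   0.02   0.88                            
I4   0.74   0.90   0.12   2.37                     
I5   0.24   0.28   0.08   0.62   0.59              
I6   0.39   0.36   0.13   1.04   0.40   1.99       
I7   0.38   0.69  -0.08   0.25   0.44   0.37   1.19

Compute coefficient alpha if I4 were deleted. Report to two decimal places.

Remaining items: I1, I2, I3, I5, I6, I7 (k = 6).
ΣVar(i) = 0.62 + 0.94 + 0.88 + 0.59 + 1.99 + 1.19 = 6.21
σ²_total = 6.21 + 2 × 4.06 = 14.33
α (item deleted) = (6/5)·(1 − 6.21/14.33) = 0.68

α = 0.68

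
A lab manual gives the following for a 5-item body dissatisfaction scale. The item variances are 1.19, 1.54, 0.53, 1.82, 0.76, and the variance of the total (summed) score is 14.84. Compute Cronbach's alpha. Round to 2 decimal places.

ΣVar(i) = 1.19 + 1.54 + 0.53 + 1.82 + 0.76 = 5.84
α = (k/(k−1))·(1 − ΣVar(i)/σ²_T) = (5/4)·(1 − 5.84/14.84) = 0.76

Cronbach's alpha = 0.76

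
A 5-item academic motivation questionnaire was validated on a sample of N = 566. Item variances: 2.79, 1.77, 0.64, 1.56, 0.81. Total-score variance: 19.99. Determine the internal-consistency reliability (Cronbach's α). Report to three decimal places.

α = 0.777

Σσ²ᵢ = 2.79 + 1.77 + 0.64 + 1.56 + 0.81 = 7.57
α = (k/(k−1))·(1 − Σσ²ᵢ/σ²_T) = (5/4)·(1 − 7.57/19.99) = 0.777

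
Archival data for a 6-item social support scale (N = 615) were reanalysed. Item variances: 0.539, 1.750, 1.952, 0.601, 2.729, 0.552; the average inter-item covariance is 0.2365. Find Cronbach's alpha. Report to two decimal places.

ΣVar(i) = 0.539 + 1.750 + 1.952 + 0.601 + 2.729 + 0.552 = 8.123
Sum of the 15 distinct covariances = 15 × 0.2365 = 3.5475
Var(T) = ΣVar(i) + 2·Σcov = 8.123 + 2 × 3.5475 = 15.2180
α = (6/5)·(1 − 8.123/15.2180) = 0.56

α = 0.56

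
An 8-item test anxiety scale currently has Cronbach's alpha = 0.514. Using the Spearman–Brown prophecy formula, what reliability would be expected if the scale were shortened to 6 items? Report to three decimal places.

predicted reliability = 0.442

Length factor m = 6/8 = 0.7500
α' = m·α / (1 − (1−m)·α)
   = 6/8 × 0.514 / (1 − (1 − 6/8) × 0.514)
   = 0.3855 / 0.8715 = 0.442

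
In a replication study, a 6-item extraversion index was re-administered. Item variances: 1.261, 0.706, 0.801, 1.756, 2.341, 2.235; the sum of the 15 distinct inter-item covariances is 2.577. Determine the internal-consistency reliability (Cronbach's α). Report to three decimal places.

α = 0.434

ΣVar(i) = 1.261 + 0.706 + 0.801 + 1.756 + 2.341 + 2.235 = 9.100
Sum of distinct covariances = 2.577
total variance = ΣVar(i) + 2·Σcov = 9.100 + 2 × 2.577 = 14.254
α = (6/5)·(1 − 9.100/14.254) = 0.434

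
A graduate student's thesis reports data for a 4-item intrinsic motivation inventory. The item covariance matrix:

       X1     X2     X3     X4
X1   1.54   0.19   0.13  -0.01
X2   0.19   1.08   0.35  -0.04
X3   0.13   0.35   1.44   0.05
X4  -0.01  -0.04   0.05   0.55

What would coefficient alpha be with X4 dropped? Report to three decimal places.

coefficient alpha = 0.372

Remaining items: X1, X2, X3 (k = 3).
Σσ²ᵢ = 1.54 + 1.08 + 1.44 = 4.06
Var(T) = 4.06 + 2 × 0.67 = 5.40
α (item deleted) = (3/2)·(1 − 4.06/5.40) = 0.372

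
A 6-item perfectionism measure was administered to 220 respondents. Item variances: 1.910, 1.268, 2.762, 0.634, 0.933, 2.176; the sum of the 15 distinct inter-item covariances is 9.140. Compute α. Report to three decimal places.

Σσᵢ² = 1.910 + 1.268 + 2.762 + 0.634 + 0.933 + 2.176 = 9.683
Sum of distinct covariances = 9.140
σ²_total = Σσᵢ² + 2·Σcov = 9.683 + 2 × 9.140 = 27.963
α = (6/5)·(1 − 9.683/27.963) = 0.784

α = 0.784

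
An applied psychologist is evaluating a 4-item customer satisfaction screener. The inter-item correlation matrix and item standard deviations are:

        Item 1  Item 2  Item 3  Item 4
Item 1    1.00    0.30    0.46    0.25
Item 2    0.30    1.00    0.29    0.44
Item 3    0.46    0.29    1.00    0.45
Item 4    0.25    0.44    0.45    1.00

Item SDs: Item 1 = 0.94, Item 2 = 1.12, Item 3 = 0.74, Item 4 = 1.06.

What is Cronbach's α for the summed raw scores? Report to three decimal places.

Σσ²ᵢ = 0.94² + 1.12² + 0.74² + 1.06² = 3.8092
Covariances σ_ij = r_ij · s_i · s_j:
  σ(Item 1,Item 2) = 0.30 × 0.94 × 1.12 = 0.3158
  σ(Item 1,Item 3) = 0.46 × 0.94 × 0.74 = 0.3200
  σ(Item 1,Item 4) = 0.25 × 0.94 × 1.06 = 0.2491
  σ(Item 2,Item 3) = 0.29 × 1.12 × 0.74 = 0.2404
  σ(Item 2,Item 4) = 0.44 × 1.12 × 1.06 = 0.5224
  σ(Item 3,Item 4) = 0.45 × 0.74 × 1.06 = 0.3530
σ²_T = Σσ²ᵢ + 2·Σσ_ij = 3.8092 + 2 × 2.0007 = 7.8106
α = (4/3)·(1 − 3.8092/7.8106) = 0.683

Cronbach's α = 0.683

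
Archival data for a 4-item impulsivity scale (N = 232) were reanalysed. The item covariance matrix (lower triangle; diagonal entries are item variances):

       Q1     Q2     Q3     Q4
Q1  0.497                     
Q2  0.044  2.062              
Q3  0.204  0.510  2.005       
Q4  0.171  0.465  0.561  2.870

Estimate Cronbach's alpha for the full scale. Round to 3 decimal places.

Σσᵢ² = 0.497 + 2.062 + 2.005 + 2.870 = 7.434
Σ_{i<j} σ_ij = 1.955
Var(T) = 7.434 + 2 × 1.955 = 11.344
α = (k/(k−1))·(1 − Σσᵢ²/Var(T)) = (4/3)·(1 − 7.434/11.344) = 0.460

α = 0.460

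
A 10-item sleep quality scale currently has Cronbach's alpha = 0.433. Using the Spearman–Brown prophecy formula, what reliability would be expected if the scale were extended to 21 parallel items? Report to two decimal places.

predicted reliability = 0.62

Length factor m = 21/10 = 2.1000
α' = m·α / (1 + (m−1)·α)
   = 21/10 × 0.433 / (1 + (21/10 − 1) × 0.433)
   = 0.9093 / 1.4763 = 0.62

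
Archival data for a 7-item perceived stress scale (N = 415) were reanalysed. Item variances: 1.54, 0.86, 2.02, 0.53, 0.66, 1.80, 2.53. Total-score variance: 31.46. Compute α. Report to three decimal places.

α = 0.798

Σσᵢ² = 1.54 + 0.86 + 2.02 + 0.53 + 0.66 + 1.80 + 2.53 = 9.94
α = (k/(k−1))·(1 − Σσᵢ²/σ²_total) = (7/6)·(1 − 9.94/31.46) = 0.798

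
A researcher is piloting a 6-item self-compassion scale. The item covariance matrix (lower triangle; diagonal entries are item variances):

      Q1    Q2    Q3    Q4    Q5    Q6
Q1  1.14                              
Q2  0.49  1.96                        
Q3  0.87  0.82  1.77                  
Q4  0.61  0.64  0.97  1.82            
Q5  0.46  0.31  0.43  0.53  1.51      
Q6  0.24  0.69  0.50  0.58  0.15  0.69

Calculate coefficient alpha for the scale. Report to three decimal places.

Σσᵢ² = 1.14 + 1.96 + 1.77 + 1.82 + 1.51 + 0.69 = 8.89
Σ_{i<j} σ_ij = 8.29
Var(T) = 8.89 + 2 × 8.29 = 25.47
α = (k/(k−1))·(1 − Σσᵢ²/Var(T)) = (6/5)·(1 − 8.89/25.47) = 0.781

α = 0.781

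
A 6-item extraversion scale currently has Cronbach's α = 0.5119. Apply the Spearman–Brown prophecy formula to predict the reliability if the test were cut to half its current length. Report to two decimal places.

predicted reliability = 0.34

Length factor m = 1/2
α' = m·α / (1 − (1−m)·α)
   = 1/2 × 0.5119 / (1 − (1 − 1/2) × 0.5119)
   = 0.2560 / 0.7440 = 0.34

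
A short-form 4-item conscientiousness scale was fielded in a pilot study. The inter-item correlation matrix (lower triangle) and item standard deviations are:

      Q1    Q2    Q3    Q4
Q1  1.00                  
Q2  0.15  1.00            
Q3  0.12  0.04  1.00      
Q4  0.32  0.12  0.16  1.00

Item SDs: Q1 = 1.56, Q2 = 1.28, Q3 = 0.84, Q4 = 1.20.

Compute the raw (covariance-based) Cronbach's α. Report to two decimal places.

Σσ²ᵢ = 1.56² + 1.28² + 0.84² + 1.20² = 6.2176
Covariances σ_ij = r_ij · s_i · s_j:
  σ(Q1,Q2) = 0.15 × 1.56 × 1.28 = 0.2995
  σ(Q1,Q3) = 0.12 × 1.56 × 0.84 = 0.1572
  σ(Q1,Q4) = 0.32 × 1.56 × 1.20 = 0.5990
  σ(Q2,Q3) = 0.04 × 1.28 × 0.84 = 0.0430
  σ(Q2,Q4) = 0.12 × 1.28 × 1.20 = 0.1843
  σ(Q3,Q4) = 0.16 × 0.84 × 1.20 = 0.1613
σ²_T = Σσ²ᵢ + 2·Σσ_ij = 6.2176 + 2 × 1.4443 = 9.1062
α = (4/3)·(1 − 6.2176/9.1062) = 0.42

α = 0.42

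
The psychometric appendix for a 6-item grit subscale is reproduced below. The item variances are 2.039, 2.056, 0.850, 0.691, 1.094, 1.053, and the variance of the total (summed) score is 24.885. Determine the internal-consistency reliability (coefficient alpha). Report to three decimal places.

coefficient alpha = 0.825

Σσ²ᵢ = 2.039 + 2.056 + 0.850 + 0.691 + 1.094 + 1.053 = 7.783
α = (k/(k−1))·(1 − Σσ²ᵢ/total variance) = (6/5)·(1 − 7.783/24.885) = 0.825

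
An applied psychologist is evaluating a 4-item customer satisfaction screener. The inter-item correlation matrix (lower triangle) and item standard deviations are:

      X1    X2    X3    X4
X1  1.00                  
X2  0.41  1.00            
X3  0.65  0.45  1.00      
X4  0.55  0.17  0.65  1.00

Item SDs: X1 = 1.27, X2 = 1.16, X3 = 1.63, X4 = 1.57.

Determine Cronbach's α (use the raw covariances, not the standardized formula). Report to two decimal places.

Σσ²ᵢ = 1.27² + 1.16² + 1.63² + 1.57² = 8.0803
Covariances σ_ij = r_ij · s_i · s_j:
  σ(X1,X2) = 0.41 × 1.27 × 1.16 = 0.6040
  σ(X1,X3) = 0.65 × 1.27 × 1.63 = 1.3456
  σ(X1,X4) = 0.55 × 1.27 × 1.57 = 1.0966
  σ(X2,X3) = 0.45 × 1.16 × 1.63 = 0.8509
  σ(X2,X4) = 0.17 × 1.16 × 1.57 = 0.3096
  σ(X3,X4) = 0.65 × 1.63 × 1.57 = 1.6634
σ²_T = Σσ²ᵢ + 2·Σσ_ij = 8.0803 + 2 × 5.8701 = 19.8205
α = (4/3)·(1 − 8.0803/19.8205) = 0.79

Cronbach's α = 0.79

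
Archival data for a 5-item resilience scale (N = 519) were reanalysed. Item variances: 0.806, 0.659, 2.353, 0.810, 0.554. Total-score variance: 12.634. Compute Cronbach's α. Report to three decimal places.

Cronbach's α = 0.737

ΣVar(i) = 0.806 + 0.659 + 2.353 + 0.810 + 0.554 = 5.182
α = (k/(k−1))·(1 − ΣVar(i)/σ²_total) = (5/4)·(1 − 5.182/12.634) = 0.737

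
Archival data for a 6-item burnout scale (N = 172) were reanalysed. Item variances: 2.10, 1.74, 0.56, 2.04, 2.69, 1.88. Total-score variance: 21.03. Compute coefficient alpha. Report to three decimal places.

coefficient alpha = 0.572

sum of item variances = 2.10 + 1.74 + 0.56 + 2.04 + 2.69 + 1.88 = 11.01
α = (k/(k−1))·(1 − sum of item variances/σ²_total) = (6/5)·(1 − 11.01/21.03) = 0.572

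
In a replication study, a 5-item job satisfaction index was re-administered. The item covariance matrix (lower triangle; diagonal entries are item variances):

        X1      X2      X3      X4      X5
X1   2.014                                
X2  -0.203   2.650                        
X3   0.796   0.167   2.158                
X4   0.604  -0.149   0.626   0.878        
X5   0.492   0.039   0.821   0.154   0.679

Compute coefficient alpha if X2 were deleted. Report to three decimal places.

Remaining items: X1, X3, X4, X5 (k = 4).
Σσ²ᵢ = 2.014 + 2.158 + 0.878 + 0.679 = 5.729
Var(T) = 5.729 + 2 × 3.493 = 12.715
α (item deleted) = (4/3)·(1 − 5.729/12.715) = 0.733

coefficient alpha = 0.733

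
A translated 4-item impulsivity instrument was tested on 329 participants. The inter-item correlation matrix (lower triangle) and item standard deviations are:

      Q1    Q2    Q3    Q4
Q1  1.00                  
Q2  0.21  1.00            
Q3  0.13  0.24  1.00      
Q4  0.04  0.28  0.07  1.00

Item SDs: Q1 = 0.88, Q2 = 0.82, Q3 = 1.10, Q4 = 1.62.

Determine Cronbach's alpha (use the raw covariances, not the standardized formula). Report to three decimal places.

α = 0.379

Σσ²ᵢ = 0.88² + 0.82² + 1.10² + 1.62² = 5.2812
Covariances σ_ij = r_ij · s_i · s_j:
  σ(Q1,Q2) = 0.21 × 0.88 × 0.82 = 0.1515
  σ(Q1,Q3) = 0.13 × 0.88 × 1.10 = 0.1258
  σ(Q1,Q4) = 0.04 × 0.88 × 1.62 = 0.0570
  σ(Q2,Q3) = 0.24 × 0.82 × 1.10 = 0.2165
  σ(Q2,Q4) = 0.28 × 0.82 × 1.62 = 0.3720
  σ(Q3,Q4) = 0.07 × 1.10 × 1.62 = 0.1247
σ²_T = Σσ²ᵢ + 2·Σσ_ij = 5.2812 + 2 × 1.0475 = 7.3762
α = (4/3)·(1 − 5.2812/7.3762) = 0.379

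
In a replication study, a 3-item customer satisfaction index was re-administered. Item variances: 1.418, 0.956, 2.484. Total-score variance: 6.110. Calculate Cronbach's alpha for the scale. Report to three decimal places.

sum of item variances = 1.418 + 0.956 + 2.484 = 4.858
α = (k/(k−1))·(1 − sum of item variances/total variance) = (3/2)·(1 − 4.858/6.110) = 0.307

α = 0.307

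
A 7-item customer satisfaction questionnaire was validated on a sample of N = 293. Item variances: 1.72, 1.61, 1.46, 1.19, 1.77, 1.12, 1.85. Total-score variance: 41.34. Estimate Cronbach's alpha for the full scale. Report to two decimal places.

sum of item variances = 1.72 + 1.61 + 1.46 + 1.19 + 1.77 + 1.12 + 1.85 = 10.72
α = (k/(k−1))·(1 − sum of item variances/Var(T)) = (7/6)·(1 − 10.72/41.34) = 0.86

α = 0.86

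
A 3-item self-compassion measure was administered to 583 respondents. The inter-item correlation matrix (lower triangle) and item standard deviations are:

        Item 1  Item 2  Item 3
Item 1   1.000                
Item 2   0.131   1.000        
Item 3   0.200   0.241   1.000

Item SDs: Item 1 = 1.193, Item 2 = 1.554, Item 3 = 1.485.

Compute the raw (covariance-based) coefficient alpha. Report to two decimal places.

coefficient alpha = 0.41

Σσ²ᵢ = 1.193² + 1.554² + 1.485² = 6.0434
Covariances σ_ij = r_ij · s_i · s_j:
  σ(Item 1,Item 2) = 0.131 × 1.193 × 1.554 = 0.2429
  σ(Item 1,Item 3) = 0.200 × 1.193 × 1.485 = 0.3543
  σ(Item 2,Item 3) = 0.241 × 1.554 × 1.485 = 0.5562
σ²_T = Σσ²ᵢ + 2·Σσ_ij = 6.0434 + 2 × 1.1534 = 8.3502
α = (3/2)·(1 − 6.0434/8.3502) = 0.41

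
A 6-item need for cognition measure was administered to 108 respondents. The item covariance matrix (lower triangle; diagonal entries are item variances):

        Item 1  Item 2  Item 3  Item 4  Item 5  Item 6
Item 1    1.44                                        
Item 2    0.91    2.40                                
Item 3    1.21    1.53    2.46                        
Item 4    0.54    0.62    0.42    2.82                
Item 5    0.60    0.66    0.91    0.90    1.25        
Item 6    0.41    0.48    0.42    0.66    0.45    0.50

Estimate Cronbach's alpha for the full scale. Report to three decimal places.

α = 0.796

Σσᵢ² = 1.44 + 2.40 + 2.46 + 2.82 + 1.25 + 0.50 = 10.87
Sum of the distinct covariances = 10.72
total variance = 10.87 + 2 × 10.72 = 32.31
α = (k/(k−1))·(1 − Σσᵢ²/total variance) = (6/5)·(1 − 10.87/32.31) = 0.796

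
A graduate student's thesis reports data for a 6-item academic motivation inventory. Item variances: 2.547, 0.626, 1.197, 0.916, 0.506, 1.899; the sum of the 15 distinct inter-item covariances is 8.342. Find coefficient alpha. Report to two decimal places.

α = 0.82

Σσᵢ² = 2.547 + 0.626 + 1.197 + 0.916 + 0.506 + 1.899 = 7.691
Sum of distinct covariances = 8.342
total variance = Σσᵢ² + 2·Σcov = 7.691 + 2 × 8.342 = 24.375
α = (6/5)·(1 − 7.691/24.375) = 0.82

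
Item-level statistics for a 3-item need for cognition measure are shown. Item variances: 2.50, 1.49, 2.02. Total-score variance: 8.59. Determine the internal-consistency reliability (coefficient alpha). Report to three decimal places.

coefficient alpha = 0.451

Σσ²ᵢ = 2.50 + 1.49 + 2.02 = 6.01
α = (k/(k−1))·(1 − Σσ²ᵢ/Var(T)) = (3/2)·(1 − 6.01/8.59) = 0.451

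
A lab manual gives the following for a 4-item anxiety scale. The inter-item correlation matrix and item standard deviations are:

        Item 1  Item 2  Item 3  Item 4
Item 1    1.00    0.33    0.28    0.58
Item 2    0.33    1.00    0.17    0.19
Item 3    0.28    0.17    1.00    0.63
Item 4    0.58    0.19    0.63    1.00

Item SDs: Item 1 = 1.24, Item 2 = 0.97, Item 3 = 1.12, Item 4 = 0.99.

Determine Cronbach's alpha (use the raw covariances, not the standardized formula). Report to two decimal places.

Σσ²ᵢ = 1.24² + 0.97² + 1.12² + 0.99² = 4.7130
Covariances σ_ij = r_ij · s_i · s_j:
  σ(Item 1,Item 2) = 0.33 × 1.24 × 0.97 = 0.3969
  σ(Item 1,Item 3) = 0.28 × 1.24 × 1.12 = 0.3889
  σ(Item 1,Item 4) = 0.58 × 1.24 × 0.99 = 0.7120
  σ(Item 2,Item 3) = 0.17 × 0.97 × 1.12 = 0.1847
  σ(Item 2,Item 4) = 0.19 × 0.97 × 0.99 = 0.1825
  σ(Item 3,Item 4) = 0.63 × 1.12 × 0.99 = 0.6985
σ²_T = Σσ²ᵢ + 2·Σσ_ij = 4.7130 + 2 × 2.5635 = 9.8400
α = (4/3)·(1 − 4.7130/9.8400) = 0.69

Cronbach's alpha = 0.69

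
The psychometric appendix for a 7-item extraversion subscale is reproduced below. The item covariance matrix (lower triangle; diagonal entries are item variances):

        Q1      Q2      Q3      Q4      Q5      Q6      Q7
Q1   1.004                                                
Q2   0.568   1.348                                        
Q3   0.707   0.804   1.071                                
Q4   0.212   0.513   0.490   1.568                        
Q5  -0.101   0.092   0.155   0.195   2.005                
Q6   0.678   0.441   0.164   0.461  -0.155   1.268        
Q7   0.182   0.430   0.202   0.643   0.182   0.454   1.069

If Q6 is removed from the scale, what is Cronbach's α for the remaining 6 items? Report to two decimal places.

Cronbach's α = 0.68

Remaining items: Q1, Q2, Q3, Q4, Q5, Q7 (k = 6).
ΣVar(i) = 1.004 + 1.348 + 1.071 + 1.568 + 2.005 + 1.069 = 8.065
total variance = 8.065 + 2 × 5.274 = 18.613
α (item deleted) = (6/5)·(1 − 8.065/18.613) = 0.68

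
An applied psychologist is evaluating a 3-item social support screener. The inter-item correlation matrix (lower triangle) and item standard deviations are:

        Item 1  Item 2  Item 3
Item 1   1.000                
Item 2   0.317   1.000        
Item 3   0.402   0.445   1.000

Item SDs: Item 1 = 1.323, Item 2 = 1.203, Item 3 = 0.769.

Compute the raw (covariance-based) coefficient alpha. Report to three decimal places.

Σσ²ᵢ = 1.323² + 1.203² + 0.769² = 3.7889
Covariances σ_ij = r_ij · s_i · s_j:
  σ(Item 1,Item 2) = 0.317 × 1.323 × 1.203 = 0.5045
  σ(Item 1,Item 3) = 0.402 × 1.323 × 0.769 = 0.4090
  σ(Item 2,Item 3) = 0.445 × 1.203 × 0.769 = 0.4117
σ²_T = Σσ²ᵢ + 2·Σσ_ij = 3.7889 + 2 × 1.3252 = 6.4393
α = (3/2)·(1 − 3.7889/6.4393) = 0.617

coefficient alpha = 0.617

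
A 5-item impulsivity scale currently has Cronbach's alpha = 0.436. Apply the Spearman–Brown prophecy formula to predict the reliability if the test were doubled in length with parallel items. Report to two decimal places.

predicted reliability = 0.61

Length factor m = 2
α' = m·α / (1 + (m−1)·α)
   = 2 × 0.436 / (1 + (2 − 1) × 0.436)
   = 0.8720 / 1.4360 = 0.61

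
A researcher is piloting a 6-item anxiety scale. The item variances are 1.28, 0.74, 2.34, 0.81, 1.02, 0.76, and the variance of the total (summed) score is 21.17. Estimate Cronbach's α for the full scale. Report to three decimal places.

Cronbach's α = 0.806

sum of item variances = 1.28 + 0.74 + 2.34 + 0.81 + 1.02 + 0.76 = 6.95
α = (k/(k−1))·(1 − sum of item variances/Var(T)) = (6/5)·(1 − 6.95/21.17) = 0.806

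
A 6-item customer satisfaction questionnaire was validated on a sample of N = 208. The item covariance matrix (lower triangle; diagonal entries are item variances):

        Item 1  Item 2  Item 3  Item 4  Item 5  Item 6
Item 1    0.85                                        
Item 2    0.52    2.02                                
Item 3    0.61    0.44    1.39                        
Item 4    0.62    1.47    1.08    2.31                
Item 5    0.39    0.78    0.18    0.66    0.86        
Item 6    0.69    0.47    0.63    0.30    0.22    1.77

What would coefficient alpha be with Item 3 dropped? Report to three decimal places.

Remaining items: Item 1, Item 2, Item 4, Item 5, Item 6 (k = 5).
Σσ²ᵢ = 0.85 + 2.02 + 2.31 + 0.86 + 1.77 = 7.81
total variance = 7.81 + 2 × 6.12 = 20.05
α (item deleted) = (5/4)·(1 − 7.81/20.05) = 0.763

α = 0.763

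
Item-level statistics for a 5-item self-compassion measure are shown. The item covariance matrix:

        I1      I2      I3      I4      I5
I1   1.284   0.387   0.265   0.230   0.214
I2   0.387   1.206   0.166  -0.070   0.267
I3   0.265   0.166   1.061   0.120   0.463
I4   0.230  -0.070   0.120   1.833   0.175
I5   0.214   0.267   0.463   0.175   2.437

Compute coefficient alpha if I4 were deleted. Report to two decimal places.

coefficient alpha = 0.49

Remaining items: I1, I2, I3, I5 (k = 4).
Σσ²ᵢ = 1.284 + 1.206 + 1.061 + 2.437 = 5.988
σ²_T = 5.988 + 2 × 1.762 = 9.512
α (item deleted) = (4/3)·(1 − 5.988/9.512) = 0.49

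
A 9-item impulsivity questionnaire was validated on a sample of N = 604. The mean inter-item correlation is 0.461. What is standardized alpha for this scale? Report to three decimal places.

α = 0.885

Standardized α = k·r̄ / (1 + (k−1)·r̄) = 9 × 0.461 / (1 + 8 × 0.461)
  = 4.1490 / 4.6880 = 0.885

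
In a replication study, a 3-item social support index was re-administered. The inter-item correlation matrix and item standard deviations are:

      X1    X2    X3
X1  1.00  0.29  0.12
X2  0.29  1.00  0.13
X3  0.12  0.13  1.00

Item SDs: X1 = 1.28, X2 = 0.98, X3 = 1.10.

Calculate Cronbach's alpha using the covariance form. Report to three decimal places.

Σσ²ᵢ = 1.28² + 0.98² + 1.10² = 3.8088
Covariances σ_ij = r_ij · s_i · s_j:
  σ(X1,X2) = 0.29 × 1.28 × 0.98 = 0.3638
  σ(X1,X3) = 0.12 × 1.28 × 1.10 = 0.1690
  σ(X2,X3) = 0.13 × 0.98 × 1.10 = 0.1401
σ²_T = Σσ²ᵢ + 2·Σσ_ij = 3.8088 + 2 × 0.6729 = 5.1546
α = (3/2)·(1 − 3.8088/5.1546) = 0.392

α = 0.392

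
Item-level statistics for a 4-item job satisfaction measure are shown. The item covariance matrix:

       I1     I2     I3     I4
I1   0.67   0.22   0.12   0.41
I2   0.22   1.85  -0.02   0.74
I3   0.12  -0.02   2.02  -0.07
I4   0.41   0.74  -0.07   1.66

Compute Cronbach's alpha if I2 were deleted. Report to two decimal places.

Remaining items: I1, I3, I4 (k = 3).
sum of item variances = 0.67 + 2.02 + 1.66 = 4.35
σ²_total = 4.35 + 2 × 0.46 = 5.27
α (item deleted) = (3/2)·(1 − 4.35/5.27) = 0.26

Cronbach's alpha = 0.26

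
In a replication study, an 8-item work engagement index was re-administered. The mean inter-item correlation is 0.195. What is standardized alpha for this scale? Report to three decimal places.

Standardized α = k·r̄ / (1 + (k−1)·r̄) = 8 × 0.195 / (1 + 7 × 0.195)
  = 1.5600 / 2.3650 = 0.660

α = 0.660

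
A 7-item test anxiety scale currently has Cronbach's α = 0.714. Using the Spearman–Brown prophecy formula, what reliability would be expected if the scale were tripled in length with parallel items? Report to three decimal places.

predicted reliability = 0.882

Length factor m = 3
α' = m·α / (1 + (m−1)·α)
   = 3 × 0.714 / (1 + (3 − 1) × 0.714)
   = 2.1420 / 2.4280 = 0.882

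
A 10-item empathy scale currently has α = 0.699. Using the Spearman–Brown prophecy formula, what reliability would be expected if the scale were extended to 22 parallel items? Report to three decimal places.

Length factor m = 22/10 = 2.2000
α' = m·α / (1 + (m−1)·α)
   = 22/10 × 0.699 / (1 + (22/10 − 1) × 0.699)
   = 1.5378 / 1.8388 = 0.836

predicted reliability = 0.836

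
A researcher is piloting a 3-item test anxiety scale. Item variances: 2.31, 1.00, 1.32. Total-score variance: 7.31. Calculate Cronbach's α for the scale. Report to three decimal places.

α = 0.550

sum of item variances = 2.31 + 1.00 + 1.32 = 4.63
α = (k/(k−1))·(1 − sum of item variances/Var(T)) = (3/2)·(1 − 4.63/7.31) = 0.550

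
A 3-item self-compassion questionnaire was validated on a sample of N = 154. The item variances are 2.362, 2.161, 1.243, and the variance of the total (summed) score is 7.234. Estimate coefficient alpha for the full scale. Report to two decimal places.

Σσ²ᵢ = 2.362 + 2.161 + 1.243 = 5.766
α = (k/(k−1))·(1 − Σσ²ᵢ/Var(T)) = (3/2)·(1 − 5.766/7.234) = 0.30

α = 0.30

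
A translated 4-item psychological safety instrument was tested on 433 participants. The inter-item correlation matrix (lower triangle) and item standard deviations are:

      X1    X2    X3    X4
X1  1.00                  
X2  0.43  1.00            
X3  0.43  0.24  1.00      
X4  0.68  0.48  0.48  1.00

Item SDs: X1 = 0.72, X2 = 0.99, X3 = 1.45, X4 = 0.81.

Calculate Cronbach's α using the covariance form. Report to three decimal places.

Cronbach's α = 0.713

Σσ²ᵢ = 0.72² + 0.99² + 1.45² + 0.81² = 4.2571
Covariances σ_ij = r_ij · s_i · s_j:
  σ(X1,X2) = 0.43 × 0.72 × 0.99 = 0.3065
  σ(X1,X3) = 0.43 × 0.72 × 1.45 = 0.4489
  σ(X1,X4) = 0.68 × 0.72 × 0.81 = 0.3966
  σ(X2,X3) = 0.24 × 0.99 × 1.45 = 0.3445
  σ(X2,X4) = 0.48 × 0.99 × 0.81 = 0.3849
  σ(X3,X4) = 0.48 × 1.45 × 0.81 = 0.5638
σ²_T = Σσ²ᵢ + 2·Σσ_ij = 4.2571 + 2 × 2.4452 = 9.1475
α = (4/3)·(1 − 4.2571/9.1475) = 0.713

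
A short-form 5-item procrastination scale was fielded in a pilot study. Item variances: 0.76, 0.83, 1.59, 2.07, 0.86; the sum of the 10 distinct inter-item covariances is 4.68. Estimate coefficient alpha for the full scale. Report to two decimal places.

α = 0.76

Σσᵢ² = 0.76 + 0.83 + 1.59 + 2.07 + 0.86 = 6.11
Sum of distinct covariances = 4.68
Var(T) = Σσᵢ² + 2·Σcov = 6.11 + 2 × 4.68 = 15.47
α = (5/4)·(1 − 6.11/15.47) = 0.76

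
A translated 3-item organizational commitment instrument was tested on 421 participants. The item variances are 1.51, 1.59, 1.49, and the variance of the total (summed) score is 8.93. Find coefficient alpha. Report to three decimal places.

ΣVar(i) = 1.51 + 1.59 + 1.49 = 4.59
α = (k/(k−1))·(1 − ΣVar(i)/σ²_T) = (3/2)·(1 − 4.59/8.93) = 0.729

coefficient alpha = 0.729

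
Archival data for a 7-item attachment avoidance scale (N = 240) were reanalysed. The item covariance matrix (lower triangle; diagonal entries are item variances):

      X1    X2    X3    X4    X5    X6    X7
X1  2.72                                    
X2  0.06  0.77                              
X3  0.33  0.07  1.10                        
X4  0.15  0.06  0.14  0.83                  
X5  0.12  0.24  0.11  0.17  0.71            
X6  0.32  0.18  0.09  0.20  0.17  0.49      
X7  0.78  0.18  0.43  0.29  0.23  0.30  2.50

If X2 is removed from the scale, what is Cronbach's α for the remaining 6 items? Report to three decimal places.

Remaining items: X1, X3, X4, X5, X6, X7 (k = 6).
sum of item variances = 2.72 + 1.10 + 0.83 + 0.71 + 0.49 + 2.50 = 8.35
Var(T) = 8.35 + 2 × 3.83 = 16.01
α (item deleted) = (6/5)·(1 − 8.35/16.01) = 0.574

Cronbach's α = 0.574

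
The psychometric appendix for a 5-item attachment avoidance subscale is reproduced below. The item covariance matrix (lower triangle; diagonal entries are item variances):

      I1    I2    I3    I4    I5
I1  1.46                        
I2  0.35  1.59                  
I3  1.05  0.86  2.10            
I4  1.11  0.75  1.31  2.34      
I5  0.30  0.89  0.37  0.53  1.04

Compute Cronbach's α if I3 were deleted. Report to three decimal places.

Remaining items: I1, I2, I4, I5 (k = 4).
Σσ²ᵢ = 1.46 + 1.59 + 2.34 + 1.04 = 6.43
total variance = 6.43 + 2 × 3.93 = 14.29
α (item deleted) = (4/3)·(1 − 6.43/14.29) = 0.733

α = 0.733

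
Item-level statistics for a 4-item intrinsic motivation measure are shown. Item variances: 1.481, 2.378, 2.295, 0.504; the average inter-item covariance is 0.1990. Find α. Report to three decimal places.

Σσᵢ² = 1.481 + 2.378 + 2.295 + 0.504 = 6.658
Sum of the 6 distinct covariances = 6 × 0.1990 = 1.1940
Var(T) = Σσᵢ² + 2·Σcov = 6.658 + 2 × 1.1940 = 9.0460
α = (4/3)·(1 − 6.658/9.0460) = 0.352

α = 0.352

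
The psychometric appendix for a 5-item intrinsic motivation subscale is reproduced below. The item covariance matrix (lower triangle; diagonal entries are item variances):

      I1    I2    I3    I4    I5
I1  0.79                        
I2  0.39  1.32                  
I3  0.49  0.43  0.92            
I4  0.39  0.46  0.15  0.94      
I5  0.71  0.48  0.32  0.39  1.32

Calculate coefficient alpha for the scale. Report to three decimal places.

Σσᵢ² = 0.79 + 1.32 + 0.92 + 0.94 + 1.32 = 5.29
Sum of the distinct covariances = 4.21
total variance = 5.29 + 2 × 4.21 = 13.71
α = (k/(k−1))·(1 − Σσᵢ²/total variance) = (5/4)·(1 − 5.29/13.71) = 0.768

coefficient alpha = 0.768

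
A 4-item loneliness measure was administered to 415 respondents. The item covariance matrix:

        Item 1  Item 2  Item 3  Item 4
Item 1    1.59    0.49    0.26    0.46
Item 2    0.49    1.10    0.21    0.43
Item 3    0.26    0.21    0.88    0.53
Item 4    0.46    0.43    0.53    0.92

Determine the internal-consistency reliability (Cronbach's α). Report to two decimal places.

sum of item variances = 1.59 + 1.10 + 0.88 + 0.92 = 4.49
Sum of off-diagonal covariances = 2.38
Var(T) = 4.49 + 2 × 2.38 = 9.25
α = (k/(k−1))·(1 − sum of item variances/Var(T)) = (4/3)·(1 − 4.49/9.25) = 0.69

α = 0.69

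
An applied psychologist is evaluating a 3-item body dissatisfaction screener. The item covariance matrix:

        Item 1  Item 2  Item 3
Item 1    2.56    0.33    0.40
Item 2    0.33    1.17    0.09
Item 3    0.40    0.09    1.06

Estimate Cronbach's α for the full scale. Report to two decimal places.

Σσᵢ² = 2.56 + 1.17 + 1.06 = 4.79
Sum of off-diagonal covariances = 0.82
Var(T) = 4.79 + 2 × 0.82 = 6.43
α = (k/(k−1))·(1 − Σσᵢ²/Var(T)) = (3/2)·(1 − 4.79/6.43) = 0.38

α = 0.38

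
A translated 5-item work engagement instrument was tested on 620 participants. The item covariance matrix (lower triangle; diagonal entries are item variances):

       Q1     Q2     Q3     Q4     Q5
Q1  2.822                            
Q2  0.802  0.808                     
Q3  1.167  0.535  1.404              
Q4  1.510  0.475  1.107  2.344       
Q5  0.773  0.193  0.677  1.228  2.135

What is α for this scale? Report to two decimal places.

α = 0.80

Σσᵢ² = 2.822 + 0.808 + 1.404 + 2.344 + 2.135 = 9.513
Sum of off-diagonal covariances = 8.467
σ²_T = 9.513 + 2 × 8.467 = 26.447
α = (k/(k−1))·(1 − Σσᵢ²/σ²_T) = (5/4)·(1 − 9.513/26.447) = 0.80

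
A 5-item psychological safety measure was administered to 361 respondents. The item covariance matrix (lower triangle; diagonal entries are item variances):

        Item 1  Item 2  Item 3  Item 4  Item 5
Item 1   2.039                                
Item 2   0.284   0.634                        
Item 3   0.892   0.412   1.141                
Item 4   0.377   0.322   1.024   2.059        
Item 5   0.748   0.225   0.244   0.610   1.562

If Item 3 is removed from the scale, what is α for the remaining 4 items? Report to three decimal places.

α = 0.599

Remaining items: Item 1, Item 2, Item 4, Item 5 (k = 4).
ΣVar(i) = 2.039 + 0.634 + 2.059 + 1.562 = 6.294
Var(T) = 6.294 + 2 × 2.566 = 11.426
α (item deleted) = (4/3)·(1 − 6.294/11.426) = 0.599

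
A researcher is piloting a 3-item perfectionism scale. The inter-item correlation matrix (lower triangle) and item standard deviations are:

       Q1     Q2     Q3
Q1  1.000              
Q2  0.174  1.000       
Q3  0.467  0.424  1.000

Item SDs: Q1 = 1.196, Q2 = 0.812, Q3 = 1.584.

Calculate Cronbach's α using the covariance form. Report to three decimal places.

Σσ²ᵢ = 1.196² + 0.812² + 1.584² = 4.5988
Covariances σ_ij = r_ij · s_i · s_j:
  σ(Q1,Q2) = 0.174 × 1.196 × 0.812 = 0.1690
  σ(Q1,Q3) = 0.467 × 1.196 × 1.584 = 0.8847
  σ(Q2,Q3) = 0.424 × 0.812 × 1.584 = 0.5454
σ²_T = Σσ²ᵢ + 2·Σσ_ij = 4.5988 + 2 × 1.5991 = 7.7970
α = (3/2)·(1 − 4.5988/7.7970) = 0.615

Cronbach's α = 0.615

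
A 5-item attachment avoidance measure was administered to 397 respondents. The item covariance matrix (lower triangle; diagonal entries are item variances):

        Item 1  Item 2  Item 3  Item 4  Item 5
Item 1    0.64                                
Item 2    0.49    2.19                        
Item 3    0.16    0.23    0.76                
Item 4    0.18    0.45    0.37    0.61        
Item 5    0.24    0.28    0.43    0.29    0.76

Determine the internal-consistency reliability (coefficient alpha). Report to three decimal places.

Σσ²ᵢ = 0.64 + 2.19 + 0.76 + 0.61 + 0.76 = 4.96
Sum of the distinct covariances = 3.12
σ²_T = 4.96 + 2 × 3.12 = 11.20
α = (k/(k−1))·(1 − Σσ²ᵢ/σ²_T) = (5/4)·(1 − 4.96/11.20) = 0.696

coefficient alpha = 0.696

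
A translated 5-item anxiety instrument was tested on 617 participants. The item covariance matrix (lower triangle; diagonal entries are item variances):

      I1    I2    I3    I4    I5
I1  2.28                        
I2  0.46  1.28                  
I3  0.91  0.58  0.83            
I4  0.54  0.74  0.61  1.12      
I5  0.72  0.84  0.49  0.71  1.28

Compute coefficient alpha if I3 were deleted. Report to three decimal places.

coefficient alpha = 0.765

Remaining items: I1, I2, I4, I5 (k = 4).
sum of item variances = 2.28 + 1.28 + 1.12 + 1.28 = 5.96
Var(T) = 5.96 + 2 × 4.01 = 13.98
α (item deleted) = (4/3)·(1 − 5.96/13.98) = 0.765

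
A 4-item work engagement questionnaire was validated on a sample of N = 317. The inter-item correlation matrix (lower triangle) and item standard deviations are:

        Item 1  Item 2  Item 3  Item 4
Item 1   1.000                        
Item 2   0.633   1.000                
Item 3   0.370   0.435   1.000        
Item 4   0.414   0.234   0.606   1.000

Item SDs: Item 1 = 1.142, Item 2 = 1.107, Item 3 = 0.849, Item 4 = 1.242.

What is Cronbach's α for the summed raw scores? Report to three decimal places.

Σσ²ᵢ = 1.142² + 1.107² + 0.849² + 1.242² = 4.7930
Covariances σ_ij = r_ij · s_i · s_j:
  σ(Item 1,Item 2) = 0.633 × 1.142 × 1.107 = 0.8002
  σ(Item 1,Item 3) = 0.370 × 1.142 × 0.849 = 0.3587
  σ(Item 1,Item 4) = 0.414 × 1.142 × 1.242 = 0.5872
  σ(Item 2,Item 3) = 0.435 × 1.107 × 0.849 = 0.4088
  σ(Item 2,Item 4) = 0.234 × 1.107 × 1.242 = 0.3217
  σ(Item 3,Item 4) = 0.606 × 0.849 × 1.242 = 0.6390
σ²_T = Σσ²ᵢ + 2·Σσ_ij = 4.7930 + 2 × 3.1156 = 11.0242
α = (4/3)·(1 − 4.7930/11.0242) = 0.754

Cronbach's α = 0.754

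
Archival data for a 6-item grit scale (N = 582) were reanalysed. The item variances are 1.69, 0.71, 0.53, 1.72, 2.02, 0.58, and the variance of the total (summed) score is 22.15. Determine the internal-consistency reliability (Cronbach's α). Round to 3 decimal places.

sum of item variances = 1.69 + 0.71 + 0.53 + 1.72 + 2.02 + 0.58 = 7.25
α = (k/(k−1))·(1 − sum of item variances/σ²_total) = (6/5)·(1 − 7.25/22.15) = 0.807

α = 0.807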